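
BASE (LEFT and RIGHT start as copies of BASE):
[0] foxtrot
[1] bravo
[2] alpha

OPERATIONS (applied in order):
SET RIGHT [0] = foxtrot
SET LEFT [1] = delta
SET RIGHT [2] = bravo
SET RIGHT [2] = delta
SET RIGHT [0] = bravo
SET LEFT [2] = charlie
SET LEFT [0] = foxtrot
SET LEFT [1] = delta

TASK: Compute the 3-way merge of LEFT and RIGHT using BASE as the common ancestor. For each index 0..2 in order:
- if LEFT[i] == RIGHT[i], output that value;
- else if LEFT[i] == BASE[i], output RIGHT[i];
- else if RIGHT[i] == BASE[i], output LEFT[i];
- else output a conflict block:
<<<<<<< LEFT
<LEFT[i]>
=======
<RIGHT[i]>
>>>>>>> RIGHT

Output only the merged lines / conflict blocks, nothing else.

Answer: bravo
delta
<<<<<<< LEFT
charlie
=======
delta
>>>>>>> RIGHT

Derivation:
Final LEFT:  [foxtrot, delta, charlie]
Final RIGHT: [bravo, bravo, delta]
i=0: L=foxtrot=BASE, R=bravo -> take RIGHT -> bravo
i=1: L=delta, R=bravo=BASE -> take LEFT -> delta
i=2: BASE=alpha L=charlie R=delta all differ -> CONFLICT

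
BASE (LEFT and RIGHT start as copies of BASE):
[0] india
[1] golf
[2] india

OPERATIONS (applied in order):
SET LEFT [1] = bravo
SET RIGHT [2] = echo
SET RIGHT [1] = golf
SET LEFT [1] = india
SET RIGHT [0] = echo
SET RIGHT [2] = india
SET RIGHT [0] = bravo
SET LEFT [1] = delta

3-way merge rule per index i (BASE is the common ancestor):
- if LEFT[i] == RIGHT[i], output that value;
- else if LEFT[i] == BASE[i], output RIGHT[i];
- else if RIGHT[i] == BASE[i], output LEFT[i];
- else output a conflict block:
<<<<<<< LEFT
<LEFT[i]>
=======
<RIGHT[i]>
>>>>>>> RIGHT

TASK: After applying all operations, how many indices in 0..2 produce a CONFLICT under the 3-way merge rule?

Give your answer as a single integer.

Answer: 0

Derivation:
Final LEFT:  [india, delta, india]
Final RIGHT: [bravo, golf, india]
i=0: L=india=BASE, R=bravo -> take RIGHT -> bravo
i=1: L=delta, R=golf=BASE -> take LEFT -> delta
i=2: L=india R=india -> agree -> india
Conflict count: 0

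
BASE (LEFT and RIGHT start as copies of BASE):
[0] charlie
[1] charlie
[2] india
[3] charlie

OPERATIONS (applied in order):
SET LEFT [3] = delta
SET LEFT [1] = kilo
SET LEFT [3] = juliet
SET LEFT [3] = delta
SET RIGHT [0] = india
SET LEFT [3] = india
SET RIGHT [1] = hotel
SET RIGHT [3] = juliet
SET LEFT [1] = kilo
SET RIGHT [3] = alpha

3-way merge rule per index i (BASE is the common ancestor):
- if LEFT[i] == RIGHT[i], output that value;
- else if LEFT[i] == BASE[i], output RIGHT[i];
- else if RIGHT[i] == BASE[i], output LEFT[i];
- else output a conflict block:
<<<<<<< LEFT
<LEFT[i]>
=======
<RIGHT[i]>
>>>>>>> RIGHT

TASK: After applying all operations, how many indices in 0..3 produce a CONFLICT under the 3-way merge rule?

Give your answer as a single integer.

Answer: 2

Derivation:
Final LEFT:  [charlie, kilo, india, india]
Final RIGHT: [india, hotel, india, alpha]
i=0: L=charlie=BASE, R=india -> take RIGHT -> india
i=1: BASE=charlie L=kilo R=hotel all differ -> CONFLICT
i=2: L=india R=india -> agree -> india
i=3: BASE=charlie L=india R=alpha all differ -> CONFLICT
Conflict count: 2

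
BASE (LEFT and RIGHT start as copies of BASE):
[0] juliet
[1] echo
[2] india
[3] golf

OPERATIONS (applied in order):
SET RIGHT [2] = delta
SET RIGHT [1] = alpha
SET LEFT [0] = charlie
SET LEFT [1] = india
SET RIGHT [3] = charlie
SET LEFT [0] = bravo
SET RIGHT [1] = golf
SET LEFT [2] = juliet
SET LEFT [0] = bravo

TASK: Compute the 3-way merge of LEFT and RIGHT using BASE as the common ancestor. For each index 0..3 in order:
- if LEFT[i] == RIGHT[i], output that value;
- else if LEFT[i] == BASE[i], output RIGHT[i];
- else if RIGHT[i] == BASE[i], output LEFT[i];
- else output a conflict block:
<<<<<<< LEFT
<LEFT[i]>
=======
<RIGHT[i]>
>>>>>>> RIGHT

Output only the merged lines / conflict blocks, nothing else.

Answer: bravo
<<<<<<< LEFT
india
=======
golf
>>>>>>> RIGHT
<<<<<<< LEFT
juliet
=======
delta
>>>>>>> RIGHT
charlie

Derivation:
Final LEFT:  [bravo, india, juliet, golf]
Final RIGHT: [juliet, golf, delta, charlie]
i=0: L=bravo, R=juliet=BASE -> take LEFT -> bravo
i=1: BASE=echo L=india R=golf all differ -> CONFLICT
i=2: BASE=india L=juliet R=delta all differ -> CONFLICT
i=3: L=golf=BASE, R=charlie -> take RIGHT -> charlie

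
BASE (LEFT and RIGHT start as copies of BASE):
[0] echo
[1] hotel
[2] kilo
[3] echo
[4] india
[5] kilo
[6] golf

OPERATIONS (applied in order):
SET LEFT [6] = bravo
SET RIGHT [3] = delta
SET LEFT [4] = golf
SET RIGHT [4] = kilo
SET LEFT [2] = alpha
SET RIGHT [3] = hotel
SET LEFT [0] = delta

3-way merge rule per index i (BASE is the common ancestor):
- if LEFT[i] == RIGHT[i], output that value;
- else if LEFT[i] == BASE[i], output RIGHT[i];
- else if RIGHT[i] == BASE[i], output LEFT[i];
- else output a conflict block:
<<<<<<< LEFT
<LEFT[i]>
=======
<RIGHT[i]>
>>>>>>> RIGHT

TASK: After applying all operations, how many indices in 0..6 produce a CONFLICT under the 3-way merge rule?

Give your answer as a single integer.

Answer: 1

Derivation:
Final LEFT:  [delta, hotel, alpha, echo, golf, kilo, bravo]
Final RIGHT: [echo, hotel, kilo, hotel, kilo, kilo, golf]
i=0: L=delta, R=echo=BASE -> take LEFT -> delta
i=1: L=hotel R=hotel -> agree -> hotel
i=2: L=alpha, R=kilo=BASE -> take LEFT -> alpha
i=3: L=echo=BASE, R=hotel -> take RIGHT -> hotel
i=4: BASE=india L=golf R=kilo all differ -> CONFLICT
i=5: L=kilo R=kilo -> agree -> kilo
i=6: L=bravo, R=golf=BASE -> take LEFT -> bravo
Conflict count: 1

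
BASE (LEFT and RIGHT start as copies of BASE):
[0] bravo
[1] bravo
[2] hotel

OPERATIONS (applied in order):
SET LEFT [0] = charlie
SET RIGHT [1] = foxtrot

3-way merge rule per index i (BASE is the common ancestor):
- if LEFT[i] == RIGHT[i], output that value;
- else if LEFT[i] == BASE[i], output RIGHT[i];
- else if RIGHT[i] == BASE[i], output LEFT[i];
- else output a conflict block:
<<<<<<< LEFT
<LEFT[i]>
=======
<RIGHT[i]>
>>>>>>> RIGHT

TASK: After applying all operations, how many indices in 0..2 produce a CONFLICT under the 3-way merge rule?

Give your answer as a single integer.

Final LEFT:  [charlie, bravo, hotel]
Final RIGHT: [bravo, foxtrot, hotel]
i=0: L=charlie, R=bravo=BASE -> take LEFT -> charlie
i=1: L=bravo=BASE, R=foxtrot -> take RIGHT -> foxtrot
i=2: L=hotel R=hotel -> agree -> hotel
Conflict count: 0

Answer: 0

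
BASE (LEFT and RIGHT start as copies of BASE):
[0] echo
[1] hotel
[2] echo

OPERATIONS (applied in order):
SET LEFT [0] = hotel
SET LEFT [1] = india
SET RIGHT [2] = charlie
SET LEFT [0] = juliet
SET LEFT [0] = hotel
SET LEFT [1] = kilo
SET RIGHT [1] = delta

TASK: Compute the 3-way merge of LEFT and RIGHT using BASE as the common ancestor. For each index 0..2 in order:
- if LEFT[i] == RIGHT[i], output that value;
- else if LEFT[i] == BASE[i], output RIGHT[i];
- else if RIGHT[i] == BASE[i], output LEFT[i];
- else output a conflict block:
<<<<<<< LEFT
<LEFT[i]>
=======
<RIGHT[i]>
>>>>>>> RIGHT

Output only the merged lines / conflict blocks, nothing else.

Final LEFT:  [hotel, kilo, echo]
Final RIGHT: [echo, delta, charlie]
i=0: L=hotel, R=echo=BASE -> take LEFT -> hotel
i=1: BASE=hotel L=kilo R=delta all differ -> CONFLICT
i=2: L=echo=BASE, R=charlie -> take RIGHT -> charlie

Answer: hotel
<<<<<<< LEFT
kilo
=======
delta
>>>>>>> RIGHT
charlie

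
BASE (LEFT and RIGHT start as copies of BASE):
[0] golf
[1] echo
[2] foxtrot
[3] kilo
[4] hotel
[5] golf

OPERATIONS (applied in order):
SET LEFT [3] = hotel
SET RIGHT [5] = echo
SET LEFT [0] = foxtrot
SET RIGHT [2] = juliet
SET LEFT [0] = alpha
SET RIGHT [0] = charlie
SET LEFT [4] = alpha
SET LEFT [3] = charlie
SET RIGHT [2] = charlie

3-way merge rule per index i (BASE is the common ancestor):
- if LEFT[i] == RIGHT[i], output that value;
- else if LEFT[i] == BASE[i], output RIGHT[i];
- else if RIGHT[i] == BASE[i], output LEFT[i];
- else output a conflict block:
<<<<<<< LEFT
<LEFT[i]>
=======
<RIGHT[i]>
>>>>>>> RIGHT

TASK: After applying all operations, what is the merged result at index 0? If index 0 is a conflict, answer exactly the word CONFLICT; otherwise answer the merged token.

Answer: CONFLICT

Derivation:
Final LEFT:  [alpha, echo, foxtrot, charlie, alpha, golf]
Final RIGHT: [charlie, echo, charlie, kilo, hotel, echo]
i=0: BASE=golf L=alpha R=charlie all differ -> CONFLICT
i=1: L=echo R=echo -> agree -> echo
i=2: L=foxtrot=BASE, R=charlie -> take RIGHT -> charlie
i=3: L=charlie, R=kilo=BASE -> take LEFT -> charlie
i=4: L=alpha, R=hotel=BASE -> take LEFT -> alpha
i=5: L=golf=BASE, R=echo -> take RIGHT -> echo
Index 0 -> CONFLICT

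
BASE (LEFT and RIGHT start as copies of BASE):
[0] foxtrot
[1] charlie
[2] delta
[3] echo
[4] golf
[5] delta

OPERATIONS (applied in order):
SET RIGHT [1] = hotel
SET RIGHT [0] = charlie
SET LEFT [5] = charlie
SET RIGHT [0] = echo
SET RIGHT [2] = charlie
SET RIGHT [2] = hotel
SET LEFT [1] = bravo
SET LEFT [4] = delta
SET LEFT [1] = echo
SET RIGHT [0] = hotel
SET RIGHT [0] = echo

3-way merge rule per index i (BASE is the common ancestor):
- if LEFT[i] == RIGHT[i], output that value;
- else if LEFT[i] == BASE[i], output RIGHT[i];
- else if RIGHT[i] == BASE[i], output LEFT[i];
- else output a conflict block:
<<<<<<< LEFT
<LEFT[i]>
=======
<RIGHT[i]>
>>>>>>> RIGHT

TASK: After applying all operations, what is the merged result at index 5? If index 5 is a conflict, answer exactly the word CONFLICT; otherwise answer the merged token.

Final LEFT:  [foxtrot, echo, delta, echo, delta, charlie]
Final RIGHT: [echo, hotel, hotel, echo, golf, delta]
i=0: L=foxtrot=BASE, R=echo -> take RIGHT -> echo
i=1: BASE=charlie L=echo R=hotel all differ -> CONFLICT
i=2: L=delta=BASE, R=hotel -> take RIGHT -> hotel
i=3: L=echo R=echo -> agree -> echo
i=4: L=delta, R=golf=BASE -> take LEFT -> delta
i=5: L=charlie, R=delta=BASE -> take LEFT -> charlie
Index 5 -> charlie

Answer: charlie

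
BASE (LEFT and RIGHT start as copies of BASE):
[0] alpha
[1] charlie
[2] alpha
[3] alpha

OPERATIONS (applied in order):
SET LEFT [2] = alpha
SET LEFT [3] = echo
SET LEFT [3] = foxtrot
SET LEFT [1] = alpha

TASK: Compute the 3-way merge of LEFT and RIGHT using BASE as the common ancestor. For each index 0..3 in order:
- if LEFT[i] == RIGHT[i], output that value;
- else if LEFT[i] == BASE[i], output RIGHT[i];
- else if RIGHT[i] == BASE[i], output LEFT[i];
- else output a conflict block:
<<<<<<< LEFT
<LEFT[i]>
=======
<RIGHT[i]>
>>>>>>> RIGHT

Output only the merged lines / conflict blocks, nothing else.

Answer: alpha
alpha
alpha
foxtrot

Derivation:
Final LEFT:  [alpha, alpha, alpha, foxtrot]
Final RIGHT: [alpha, charlie, alpha, alpha]
i=0: L=alpha R=alpha -> agree -> alpha
i=1: L=alpha, R=charlie=BASE -> take LEFT -> alpha
i=2: L=alpha R=alpha -> agree -> alpha
i=3: L=foxtrot, R=alpha=BASE -> take LEFT -> foxtrot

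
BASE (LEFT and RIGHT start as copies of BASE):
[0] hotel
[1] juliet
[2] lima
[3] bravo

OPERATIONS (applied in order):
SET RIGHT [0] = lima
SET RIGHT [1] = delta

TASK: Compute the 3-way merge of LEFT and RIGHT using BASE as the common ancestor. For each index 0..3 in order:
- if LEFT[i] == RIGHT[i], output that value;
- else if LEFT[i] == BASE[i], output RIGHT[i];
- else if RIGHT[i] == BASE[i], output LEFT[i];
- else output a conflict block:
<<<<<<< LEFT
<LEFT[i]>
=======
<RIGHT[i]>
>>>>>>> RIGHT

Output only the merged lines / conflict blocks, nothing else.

Final LEFT:  [hotel, juliet, lima, bravo]
Final RIGHT: [lima, delta, lima, bravo]
i=0: L=hotel=BASE, R=lima -> take RIGHT -> lima
i=1: L=juliet=BASE, R=delta -> take RIGHT -> delta
i=2: L=lima R=lima -> agree -> lima
i=3: L=bravo R=bravo -> agree -> bravo

Answer: lima
delta
lima
bravo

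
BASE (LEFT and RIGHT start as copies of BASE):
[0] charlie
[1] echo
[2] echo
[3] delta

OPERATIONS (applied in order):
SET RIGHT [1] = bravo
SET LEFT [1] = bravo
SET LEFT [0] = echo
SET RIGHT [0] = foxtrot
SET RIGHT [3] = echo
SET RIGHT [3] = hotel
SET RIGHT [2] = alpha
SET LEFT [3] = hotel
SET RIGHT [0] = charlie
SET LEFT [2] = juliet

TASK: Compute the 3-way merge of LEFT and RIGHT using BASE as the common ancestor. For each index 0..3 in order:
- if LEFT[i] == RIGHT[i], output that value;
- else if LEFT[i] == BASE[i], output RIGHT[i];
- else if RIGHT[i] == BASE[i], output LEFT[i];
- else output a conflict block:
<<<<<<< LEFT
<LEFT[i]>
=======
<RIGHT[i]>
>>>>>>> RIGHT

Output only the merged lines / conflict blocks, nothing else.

Final LEFT:  [echo, bravo, juliet, hotel]
Final RIGHT: [charlie, bravo, alpha, hotel]
i=0: L=echo, R=charlie=BASE -> take LEFT -> echo
i=1: L=bravo R=bravo -> agree -> bravo
i=2: BASE=echo L=juliet R=alpha all differ -> CONFLICT
i=3: L=hotel R=hotel -> agree -> hotel

Answer: echo
bravo
<<<<<<< LEFT
juliet
=======
alpha
>>>>>>> RIGHT
hotel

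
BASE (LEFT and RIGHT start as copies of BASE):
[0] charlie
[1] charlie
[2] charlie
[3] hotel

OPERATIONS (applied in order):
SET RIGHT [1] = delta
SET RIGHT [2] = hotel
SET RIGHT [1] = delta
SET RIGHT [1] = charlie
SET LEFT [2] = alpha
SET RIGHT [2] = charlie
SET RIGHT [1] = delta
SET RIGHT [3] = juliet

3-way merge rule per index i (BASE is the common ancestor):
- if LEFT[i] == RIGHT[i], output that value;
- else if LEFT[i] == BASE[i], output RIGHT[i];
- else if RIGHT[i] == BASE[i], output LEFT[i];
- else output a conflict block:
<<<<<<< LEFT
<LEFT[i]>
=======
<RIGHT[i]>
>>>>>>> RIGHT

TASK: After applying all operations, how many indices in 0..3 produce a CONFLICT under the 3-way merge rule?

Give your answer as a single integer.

Final LEFT:  [charlie, charlie, alpha, hotel]
Final RIGHT: [charlie, delta, charlie, juliet]
i=0: L=charlie R=charlie -> agree -> charlie
i=1: L=charlie=BASE, R=delta -> take RIGHT -> delta
i=2: L=alpha, R=charlie=BASE -> take LEFT -> alpha
i=3: L=hotel=BASE, R=juliet -> take RIGHT -> juliet
Conflict count: 0

Answer: 0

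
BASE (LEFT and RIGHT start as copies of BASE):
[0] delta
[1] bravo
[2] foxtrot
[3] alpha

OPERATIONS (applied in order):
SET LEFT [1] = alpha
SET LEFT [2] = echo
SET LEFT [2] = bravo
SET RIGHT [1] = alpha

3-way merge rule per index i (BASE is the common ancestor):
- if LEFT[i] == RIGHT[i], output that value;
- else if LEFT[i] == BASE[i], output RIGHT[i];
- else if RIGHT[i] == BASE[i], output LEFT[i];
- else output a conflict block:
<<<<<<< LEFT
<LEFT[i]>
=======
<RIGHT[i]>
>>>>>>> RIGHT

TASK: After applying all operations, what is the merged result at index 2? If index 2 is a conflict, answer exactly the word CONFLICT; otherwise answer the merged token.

Answer: bravo

Derivation:
Final LEFT:  [delta, alpha, bravo, alpha]
Final RIGHT: [delta, alpha, foxtrot, alpha]
i=0: L=delta R=delta -> agree -> delta
i=1: L=alpha R=alpha -> agree -> alpha
i=2: L=bravo, R=foxtrot=BASE -> take LEFT -> bravo
i=3: L=alpha R=alpha -> agree -> alpha
Index 2 -> bravo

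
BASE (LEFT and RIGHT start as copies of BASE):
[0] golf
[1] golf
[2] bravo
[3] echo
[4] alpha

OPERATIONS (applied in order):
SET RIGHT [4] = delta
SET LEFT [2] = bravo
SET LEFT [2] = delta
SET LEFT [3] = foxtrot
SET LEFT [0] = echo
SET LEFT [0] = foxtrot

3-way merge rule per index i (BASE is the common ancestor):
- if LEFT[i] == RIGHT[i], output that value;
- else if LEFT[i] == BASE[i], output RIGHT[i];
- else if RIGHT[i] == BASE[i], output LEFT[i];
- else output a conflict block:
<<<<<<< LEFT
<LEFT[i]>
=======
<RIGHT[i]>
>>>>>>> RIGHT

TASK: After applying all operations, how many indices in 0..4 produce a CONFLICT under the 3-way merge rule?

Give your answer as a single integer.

Final LEFT:  [foxtrot, golf, delta, foxtrot, alpha]
Final RIGHT: [golf, golf, bravo, echo, delta]
i=0: L=foxtrot, R=golf=BASE -> take LEFT -> foxtrot
i=1: L=golf R=golf -> agree -> golf
i=2: L=delta, R=bravo=BASE -> take LEFT -> delta
i=3: L=foxtrot, R=echo=BASE -> take LEFT -> foxtrot
i=4: L=alpha=BASE, R=delta -> take RIGHT -> delta
Conflict count: 0

Answer: 0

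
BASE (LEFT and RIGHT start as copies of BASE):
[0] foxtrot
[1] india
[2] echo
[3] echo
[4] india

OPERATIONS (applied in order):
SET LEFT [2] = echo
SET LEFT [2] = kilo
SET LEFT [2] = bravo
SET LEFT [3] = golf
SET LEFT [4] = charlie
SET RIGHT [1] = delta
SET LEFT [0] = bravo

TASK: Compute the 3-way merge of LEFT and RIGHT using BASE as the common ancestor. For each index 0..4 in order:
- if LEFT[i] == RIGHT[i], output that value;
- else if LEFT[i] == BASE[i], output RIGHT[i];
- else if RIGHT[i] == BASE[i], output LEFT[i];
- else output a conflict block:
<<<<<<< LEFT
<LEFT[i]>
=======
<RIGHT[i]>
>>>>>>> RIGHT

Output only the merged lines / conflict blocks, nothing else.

Answer: bravo
delta
bravo
golf
charlie

Derivation:
Final LEFT:  [bravo, india, bravo, golf, charlie]
Final RIGHT: [foxtrot, delta, echo, echo, india]
i=0: L=bravo, R=foxtrot=BASE -> take LEFT -> bravo
i=1: L=india=BASE, R=delta -> take RIGHT -> delta
i=2: L=bravo, R=echo=BASE -> take LEFT -> bravo
i=3: L=golf, R=echo=BASE -> take LEFT -> golf
i=4: L=charlie, R=india=BASE -> take LEFT -> charlie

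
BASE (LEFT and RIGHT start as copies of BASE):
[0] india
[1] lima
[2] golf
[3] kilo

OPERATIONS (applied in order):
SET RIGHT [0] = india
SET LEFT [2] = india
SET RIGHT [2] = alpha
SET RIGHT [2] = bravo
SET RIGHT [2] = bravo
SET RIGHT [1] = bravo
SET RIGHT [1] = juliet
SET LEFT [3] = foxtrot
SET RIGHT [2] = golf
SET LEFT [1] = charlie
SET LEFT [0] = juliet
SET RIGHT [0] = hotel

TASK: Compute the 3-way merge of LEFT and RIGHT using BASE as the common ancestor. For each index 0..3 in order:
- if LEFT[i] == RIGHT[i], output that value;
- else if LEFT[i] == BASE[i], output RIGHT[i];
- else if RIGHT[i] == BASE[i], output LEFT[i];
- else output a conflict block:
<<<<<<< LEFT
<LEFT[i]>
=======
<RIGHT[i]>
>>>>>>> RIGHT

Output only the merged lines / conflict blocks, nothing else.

Final LEFT:  [juliet, charlie, india, foxtrot]
Final RIGHT: [hotel, juliet, golf, kilo]
i=0: BASE=india L=juliet R=hotel all differ -> CONFLICT
i=1: BASE=lima L=charlie R=juliet all differ -> CONFLICT
i=2: L=india, R=golf=BASE -> take LEFT -> india
i=3: L=foxtrot, R=kilo=BASE -> take LEFT -> foxtrot

Answer: <<<<<<< LEFT
juliet
=======
hotel
>>>>>>> RIGHT
<<<<<<< LEFT
charlie
=======
juliet
>>>>>>> RIGHT
india
foxtrot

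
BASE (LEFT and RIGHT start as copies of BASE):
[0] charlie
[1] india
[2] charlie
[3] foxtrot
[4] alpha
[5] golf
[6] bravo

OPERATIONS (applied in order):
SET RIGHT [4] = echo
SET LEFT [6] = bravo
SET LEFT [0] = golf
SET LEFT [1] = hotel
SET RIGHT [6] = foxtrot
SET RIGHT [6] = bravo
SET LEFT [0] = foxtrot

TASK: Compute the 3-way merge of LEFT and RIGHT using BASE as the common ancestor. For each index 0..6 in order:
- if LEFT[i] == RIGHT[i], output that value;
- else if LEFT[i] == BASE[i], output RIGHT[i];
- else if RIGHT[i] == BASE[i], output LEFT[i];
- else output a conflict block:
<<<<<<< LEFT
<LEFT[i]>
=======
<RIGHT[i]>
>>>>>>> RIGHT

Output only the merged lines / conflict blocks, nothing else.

Final LEFT:  [foxtrot, hotel, charlie, foxtrot, alpha, golf, bravo]
Final RIGHT: [charlie, india, charlie, foxtrot, echo, golf, bravo]
i=0: L=foxtrot, R=charlie=BASE -> take LEFT -> foxtrot
i=1: L=hotel, R=india=BASE -> take LEFT -> hotel
i=2: L=charlie R=charlie -> agree -> charlie
i=3: L=foxtrot R=foxtrot -> agree -> foxtrot
i=4: L=alpha=BASE, R=echo -> take RIGHT -> echo
i=5: L=golf R=golf -> agree -> golf
i=6: L=bravo R=bravo -> agree -> bravo

Answer: foxtrot
hotel
charlie
foxtrot
echo
golf
bravo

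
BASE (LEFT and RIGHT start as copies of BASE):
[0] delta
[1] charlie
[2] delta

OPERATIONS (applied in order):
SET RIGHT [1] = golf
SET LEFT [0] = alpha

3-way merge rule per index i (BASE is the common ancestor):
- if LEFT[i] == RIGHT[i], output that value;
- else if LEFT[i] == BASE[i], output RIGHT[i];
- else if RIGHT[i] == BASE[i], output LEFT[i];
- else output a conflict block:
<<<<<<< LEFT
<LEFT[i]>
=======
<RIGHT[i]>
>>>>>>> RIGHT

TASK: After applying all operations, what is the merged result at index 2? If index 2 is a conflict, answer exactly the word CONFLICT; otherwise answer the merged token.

Answer: delta

Derivation:
Final LEFT:  [alpha, charlie, delta]
Final RIGHT: [delta, golf, delta]
i=0: L=alpha, R=delta=BASE -> take LEFT -> alpha
i=1: L=charlie=BASE, R=golf -> take RIGHT -> golf
i=2: L=delta R=delta -> agree -> delta
Index 2 -> delta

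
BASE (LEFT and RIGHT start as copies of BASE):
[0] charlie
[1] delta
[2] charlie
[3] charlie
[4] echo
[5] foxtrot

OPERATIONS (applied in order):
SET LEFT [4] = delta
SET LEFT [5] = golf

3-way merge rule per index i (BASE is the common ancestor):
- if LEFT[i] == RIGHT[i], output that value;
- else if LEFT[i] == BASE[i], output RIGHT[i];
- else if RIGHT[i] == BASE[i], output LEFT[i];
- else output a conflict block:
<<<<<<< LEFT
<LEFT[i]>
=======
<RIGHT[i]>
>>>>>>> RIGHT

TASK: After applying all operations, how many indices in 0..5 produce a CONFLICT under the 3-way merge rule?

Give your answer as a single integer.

Answer: 0

Derivation:
Final LEFT:  [charlie, delta, charlie, charlie, delta, golf]
Final RIGHT: [charlie, delta, charlie, charlie, echo, foxtrot]
i=0: L=charlie R=charlie -> agree -> charlie
i=1: L=delta R=delta -> agree -> delta
i=2: L=charlie R=charlie -> agree -> charlie
i=3: L=charlie R=charlie -> agree -> charlie
i=4: L=delta, R=echo=BASE -> take LEFT -> delta
i=5: L=golf, R=foxtrot=BASE -> take LEFT -> golf
Conflict count: 0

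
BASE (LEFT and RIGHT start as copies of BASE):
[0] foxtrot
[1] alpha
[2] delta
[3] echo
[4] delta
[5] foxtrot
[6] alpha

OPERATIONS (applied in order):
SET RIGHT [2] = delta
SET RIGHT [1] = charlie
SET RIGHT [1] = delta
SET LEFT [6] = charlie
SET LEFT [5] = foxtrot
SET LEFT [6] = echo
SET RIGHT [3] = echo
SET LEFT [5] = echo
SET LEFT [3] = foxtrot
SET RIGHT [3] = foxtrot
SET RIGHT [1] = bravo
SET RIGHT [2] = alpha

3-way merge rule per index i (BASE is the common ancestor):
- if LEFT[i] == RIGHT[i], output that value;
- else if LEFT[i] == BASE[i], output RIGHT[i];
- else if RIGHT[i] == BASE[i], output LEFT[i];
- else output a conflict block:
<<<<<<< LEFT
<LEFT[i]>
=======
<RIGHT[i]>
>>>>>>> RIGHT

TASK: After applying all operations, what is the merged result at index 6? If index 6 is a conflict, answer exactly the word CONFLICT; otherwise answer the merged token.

Final LEFT:  [foxtrot, alpha, delta, foxtrot, delta, echo, echo]
Final RIGHT: [foxtrot, bravo, alpha, foxtrot, delta, foxtrot, alpha]
i=0: L=foxtrot R=foxtrot -> agree -> foxtrot
i=1: L=alpha=BASE, R=bravo -> take RIGHT -> bravo
i=2: L=delta=BASE, R=alpha -> take RIGHT -> alpha
i=3: L=foxtrot R=foxtrot -> agree -> foxtrot
i=4: L=delta R=delta -> agree -> delta
i=5: L=echo, R=foxtrot=BASE -> take LEFT -> echo
i=6: L=echo, R=alpha=BASE -> take LEFT -> echo
Index 6 -> echo

Answer: echo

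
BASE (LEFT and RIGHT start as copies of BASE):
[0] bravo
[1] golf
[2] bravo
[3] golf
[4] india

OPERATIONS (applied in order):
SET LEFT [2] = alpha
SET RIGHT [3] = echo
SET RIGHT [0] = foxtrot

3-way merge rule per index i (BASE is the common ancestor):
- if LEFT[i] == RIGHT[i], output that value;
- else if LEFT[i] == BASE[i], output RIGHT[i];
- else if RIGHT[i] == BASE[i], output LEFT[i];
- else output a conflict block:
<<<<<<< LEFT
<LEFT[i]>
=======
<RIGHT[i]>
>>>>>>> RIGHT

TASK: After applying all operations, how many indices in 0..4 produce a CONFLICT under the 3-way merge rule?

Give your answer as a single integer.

Answer: 0

Derivation:
Final LEFT:  [bravo, golf, alpha, golf, india]
Final RIGHT: [foxtrot, golf, bravo, echo, india]
i=0: L=bravo=BASE, R=foxtrot -> take RIGHT -> foxtrot
i=1: L=golf R=golf -> agree -> golf
i=2: L=alpha, R=bravo=BASE -> take LEFT -> alpha
i=3: L=golf=BASE, R=echo -> take RIGHT -> echo
i=4: L=india R=india -> agree -> india
Conflict count: 0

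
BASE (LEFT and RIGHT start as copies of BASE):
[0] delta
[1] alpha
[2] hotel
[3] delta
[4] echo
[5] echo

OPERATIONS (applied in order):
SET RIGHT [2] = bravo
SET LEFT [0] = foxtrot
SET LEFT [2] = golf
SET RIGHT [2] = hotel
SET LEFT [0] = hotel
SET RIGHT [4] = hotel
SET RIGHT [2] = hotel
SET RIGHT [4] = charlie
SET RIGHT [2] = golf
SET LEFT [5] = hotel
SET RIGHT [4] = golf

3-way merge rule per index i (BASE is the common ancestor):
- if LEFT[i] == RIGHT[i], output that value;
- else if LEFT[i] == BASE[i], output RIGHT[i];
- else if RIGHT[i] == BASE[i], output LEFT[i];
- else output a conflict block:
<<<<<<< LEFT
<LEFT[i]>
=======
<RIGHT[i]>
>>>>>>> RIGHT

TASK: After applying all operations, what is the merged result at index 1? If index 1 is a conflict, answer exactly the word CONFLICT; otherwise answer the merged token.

Answer: alpha

Derivation:
Final LEFT:  [hotel, alpha, golf, delta, echo, hotel]
Final RIGHT: [delta, alpha, golf, delta, golf, echo]
i=0: L=hotel, R=delta=BASE -> take LEFT -> hotel
i=1: L=alpha R=alpha -> agree -> alpha
i=2: L=golf R=golf -> agree -> golf
i=3: L=delta R=delta -> agree -> delta
i=4: L=echo=BASE, R=golf -> take RIGHT -> golf
i=5: L=hotel, R=echo=BASE -> take LEFT -> hotel
Index 1 -> alpha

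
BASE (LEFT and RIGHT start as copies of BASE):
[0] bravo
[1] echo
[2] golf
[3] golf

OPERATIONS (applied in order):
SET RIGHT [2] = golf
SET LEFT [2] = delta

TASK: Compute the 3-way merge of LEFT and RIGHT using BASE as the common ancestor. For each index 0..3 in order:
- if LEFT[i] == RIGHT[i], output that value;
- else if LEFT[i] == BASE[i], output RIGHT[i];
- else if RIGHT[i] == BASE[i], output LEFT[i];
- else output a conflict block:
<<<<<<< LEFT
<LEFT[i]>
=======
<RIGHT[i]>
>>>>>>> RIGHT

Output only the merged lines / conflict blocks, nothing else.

Final LEFT:  [bravo, echo, delta, golf]
Final RIGHT: [bravo, echo, golf, golf]
i=0: L=bravo R=bravo -> agree -> bravo
i=1: L=echo R=echo -> agree -> echo
i=2: L=delta, R=golf=BASE -> take LEFT -> delta
i=3: L=golf R=golf -> agree -> golf

Answer: bravo
echo
delta
golf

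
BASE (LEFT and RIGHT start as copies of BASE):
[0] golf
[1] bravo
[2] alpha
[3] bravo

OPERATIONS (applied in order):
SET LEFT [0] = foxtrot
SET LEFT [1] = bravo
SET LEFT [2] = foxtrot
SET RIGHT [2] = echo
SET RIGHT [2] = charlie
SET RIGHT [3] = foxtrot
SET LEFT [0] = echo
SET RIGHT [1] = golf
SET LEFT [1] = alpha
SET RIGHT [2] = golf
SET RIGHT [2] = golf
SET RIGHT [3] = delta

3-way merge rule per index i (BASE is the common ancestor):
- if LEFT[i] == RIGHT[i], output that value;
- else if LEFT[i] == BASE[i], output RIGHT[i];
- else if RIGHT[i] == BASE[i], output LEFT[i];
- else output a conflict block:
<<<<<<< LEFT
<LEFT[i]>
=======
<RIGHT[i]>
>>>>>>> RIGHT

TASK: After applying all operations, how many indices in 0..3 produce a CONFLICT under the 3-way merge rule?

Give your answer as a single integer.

Answer: 2

Derivation:
Final LEFT:  [echo, alpha, foxtrot, bravo]
Final RIGHT: [golf, golf, golf, delta]
i=0: L=echo, R=golf=BASE -> take LEFT -> echo
i=1: BASE=bravo L=alpha R=golf all differ -> CONFLICT
i=2: BASE=alpha L=foxtrot R=golf all differ -> CONFLICT
i=3: L=bravo=BASE, R=delta -> take RIGHT -> delta
Conflict count: 2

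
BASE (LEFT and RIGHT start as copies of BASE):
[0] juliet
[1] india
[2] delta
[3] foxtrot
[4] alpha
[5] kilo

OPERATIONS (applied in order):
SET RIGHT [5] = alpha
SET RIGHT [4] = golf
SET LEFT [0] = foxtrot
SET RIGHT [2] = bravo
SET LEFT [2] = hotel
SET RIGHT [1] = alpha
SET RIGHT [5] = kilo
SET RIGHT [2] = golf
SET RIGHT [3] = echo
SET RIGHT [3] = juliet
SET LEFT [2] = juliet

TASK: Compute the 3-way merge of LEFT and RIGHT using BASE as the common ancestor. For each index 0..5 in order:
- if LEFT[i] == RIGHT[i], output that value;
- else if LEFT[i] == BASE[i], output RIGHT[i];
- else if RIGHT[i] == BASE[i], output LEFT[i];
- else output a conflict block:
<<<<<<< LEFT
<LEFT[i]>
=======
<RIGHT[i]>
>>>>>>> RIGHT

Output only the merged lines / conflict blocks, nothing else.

Answer: foxtrot
alpha
<<<<<<< LEFT
juliet
=======
golf
>>>>>>> RIGHT
juliet
golf
kilo

Derivation:
Final LEFT:  [foxtrot, india, juliet, foxtrot, alpha, kilo]
Final RIGHT: [juliet, alpha, golf, juliet, golf, kilo]
i=0: L=foxtrot, R=juliet=BASE -> take LEFT -> foxtrot
i=1: L=india=BASE, R=alpha -> take RIGHT -> alpha
i=2: BASE=delta L=juliet R=golf all differ -> CONFLICT
i=3: L=foxtrot=BASE, R=juliet -> take RIGHT -> juliet
i=4: L=alpha=BASE, R=golf -> take RIGHT -> golf
i=5: L=kilo R=kilo -> agree -> kilo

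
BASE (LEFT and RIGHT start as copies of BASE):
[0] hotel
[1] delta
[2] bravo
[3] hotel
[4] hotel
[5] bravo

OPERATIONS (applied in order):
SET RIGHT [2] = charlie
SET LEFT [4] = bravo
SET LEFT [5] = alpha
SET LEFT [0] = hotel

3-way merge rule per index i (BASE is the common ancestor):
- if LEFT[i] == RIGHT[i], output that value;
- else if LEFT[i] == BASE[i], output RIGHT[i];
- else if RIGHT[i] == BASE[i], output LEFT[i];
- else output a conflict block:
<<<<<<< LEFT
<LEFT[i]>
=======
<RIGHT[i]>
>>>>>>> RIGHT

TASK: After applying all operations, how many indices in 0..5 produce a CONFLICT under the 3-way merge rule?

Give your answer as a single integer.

Final LEFT:  [hotel, delta, bravo, hotel, bravo, alpha]
Final RIGHT: [hotel, delta, charlie, hotel, hotel, bravo]
i=0: L=hotel R=hotel -> agree -> hotel
i=1: L=delta R=delta -> agree -> delta
i=2: L=bravo=BASE, R=charlie -> take RIGHT -> charlie
i=3: L=hotel R=hotel -> agree -> hotel
i=4: L=bravo, R=hotel=BASE -> take LEFT -> bravo
i=5: L=alpha, R=bravo=BASE -> take LEFT -> alpha
Conflict count: 0

Answer: 0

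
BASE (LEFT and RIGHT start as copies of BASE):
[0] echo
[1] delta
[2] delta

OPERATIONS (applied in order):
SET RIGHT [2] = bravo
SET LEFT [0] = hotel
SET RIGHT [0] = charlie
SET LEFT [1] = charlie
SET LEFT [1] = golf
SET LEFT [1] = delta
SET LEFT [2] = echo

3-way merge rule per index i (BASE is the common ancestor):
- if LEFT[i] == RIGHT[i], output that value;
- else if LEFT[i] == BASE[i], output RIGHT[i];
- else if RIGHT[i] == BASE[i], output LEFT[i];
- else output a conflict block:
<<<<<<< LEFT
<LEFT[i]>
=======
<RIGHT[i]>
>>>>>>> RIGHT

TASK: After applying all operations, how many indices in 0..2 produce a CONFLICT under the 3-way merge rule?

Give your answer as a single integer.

Answer: 2

Derivation:
Final LEFT:  [hotel, delta, echo]
Final RIGHT: [charlie, delta, bravo]
i=0: BASE=echo L=hotel R=charlie all differ -> CONFLICT
i=1: L=delta R=delta -> agree -> delta
i=2: BASE=delta L=echo R=bravo all differ -> CONFLICT
Conflict count: 2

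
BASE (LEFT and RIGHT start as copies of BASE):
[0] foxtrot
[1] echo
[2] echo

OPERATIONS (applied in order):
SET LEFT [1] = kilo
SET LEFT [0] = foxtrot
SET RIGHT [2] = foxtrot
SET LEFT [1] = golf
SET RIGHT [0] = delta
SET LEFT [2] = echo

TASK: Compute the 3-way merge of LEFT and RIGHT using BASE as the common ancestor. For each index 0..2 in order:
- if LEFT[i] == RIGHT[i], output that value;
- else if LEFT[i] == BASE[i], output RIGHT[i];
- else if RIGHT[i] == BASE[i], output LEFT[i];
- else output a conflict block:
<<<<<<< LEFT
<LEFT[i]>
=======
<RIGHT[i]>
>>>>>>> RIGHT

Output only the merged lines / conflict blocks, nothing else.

Answer: delta
golf
foxtrot

Derivation:
Final LEFT:  [foxtrot, golf, echo]
Final RIGHT: [delta, echo, foxtrot]
i=0: L=foxtrot=BASE, R=delta -> take RIGHT -> delta
i=1: L=golf, R=echo=BASE -> take LEFT -> golf
i=2: L=echo=BASE, R=foxtrot -> take RIGHT -> foxtrot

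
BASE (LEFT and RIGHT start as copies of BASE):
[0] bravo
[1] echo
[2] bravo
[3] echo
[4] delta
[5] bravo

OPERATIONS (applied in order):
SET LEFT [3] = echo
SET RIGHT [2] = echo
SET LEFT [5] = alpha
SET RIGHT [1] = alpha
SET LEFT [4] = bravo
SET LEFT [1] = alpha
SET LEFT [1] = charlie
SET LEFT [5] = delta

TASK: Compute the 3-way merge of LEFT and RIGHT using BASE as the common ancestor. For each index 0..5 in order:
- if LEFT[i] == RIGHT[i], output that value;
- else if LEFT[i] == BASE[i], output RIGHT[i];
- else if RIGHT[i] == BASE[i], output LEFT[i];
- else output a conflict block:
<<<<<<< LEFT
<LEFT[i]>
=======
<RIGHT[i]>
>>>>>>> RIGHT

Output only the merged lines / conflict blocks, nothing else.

Final LEFT:  [bravo, charlie, bravo, echo, bravo, delta]
Final RIGHT: [bravo, alpha, echo, echo, delta, bravo]
i=0: L=bravo R=bravo -> agree -> bravo
i=1: BASE=echo L=charlie R=alpha all differ -> CONFLICT
i=2: L=bravo=BASE, R=echo -> take RIGHT -> echo
i=3: L=echo R=echo -> agree -> echo
i=4: L=bravo, R=delta=BASE -> take LEFT -> bravo
i=5: L=delta, R=bravo=BASE -> take LEFT -> delta

Answer: bravo
<<<<<<< LEFT
charlie
=======
alpha
>>>>>>> RIGHT
echo
echo
bravo
delta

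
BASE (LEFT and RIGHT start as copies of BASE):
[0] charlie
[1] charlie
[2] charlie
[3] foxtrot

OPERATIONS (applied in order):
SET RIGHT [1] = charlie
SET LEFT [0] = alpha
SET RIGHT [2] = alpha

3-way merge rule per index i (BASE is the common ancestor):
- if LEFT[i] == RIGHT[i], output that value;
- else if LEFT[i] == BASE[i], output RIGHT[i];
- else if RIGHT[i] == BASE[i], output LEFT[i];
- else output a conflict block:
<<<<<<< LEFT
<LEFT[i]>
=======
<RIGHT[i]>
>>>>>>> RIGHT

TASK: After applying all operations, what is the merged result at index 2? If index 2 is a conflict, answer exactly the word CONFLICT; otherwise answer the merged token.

Answer: alpha

Derivation:
Final LEFT:  [alpha, charlie, charlie, foxtrot]
Final RIGHT: [charlie, charlie, alpha, foxtrot]
i=0: L=alpha, R=charlie=BASE -> take LEFT -> alpha
i=1: L=charlie R=charlie -> agree -> charlie
i=2: L=charlie=BASE, R=alpha -> take RIGHT -> alpha
i=3: L=foxtrot R=foxtrot -> agree -> foxtrot
Index 2 -> alpha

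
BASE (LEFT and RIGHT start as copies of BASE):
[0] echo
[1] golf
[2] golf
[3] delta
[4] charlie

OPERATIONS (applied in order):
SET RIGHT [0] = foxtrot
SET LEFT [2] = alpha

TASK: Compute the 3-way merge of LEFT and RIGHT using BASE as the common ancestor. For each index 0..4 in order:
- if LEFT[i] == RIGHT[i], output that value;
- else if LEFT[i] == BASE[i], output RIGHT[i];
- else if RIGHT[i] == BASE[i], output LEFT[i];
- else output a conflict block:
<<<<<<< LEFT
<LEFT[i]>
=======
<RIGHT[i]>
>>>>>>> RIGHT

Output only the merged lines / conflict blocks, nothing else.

Answer: foxtrot
golf
alpha
delta
charlie

Derivation:
Final LEFT:  [echo, golf, alpha, delta, charlie]
Final RIGHT: [foxtrot, golf, golf, delta, charlie]
i=0: L=echo=BASE, R=foxtrot -> take RIGHT -> foxtrot
i=1: L=golf R=golf -> agree -> golf
i=2: L=alpha, R=golf=BASE -> take LEFT -> alpha
i=3: L=delta R=delta -> agree -> delta
i=4: L=charlie R=charlie -> agree -> charlie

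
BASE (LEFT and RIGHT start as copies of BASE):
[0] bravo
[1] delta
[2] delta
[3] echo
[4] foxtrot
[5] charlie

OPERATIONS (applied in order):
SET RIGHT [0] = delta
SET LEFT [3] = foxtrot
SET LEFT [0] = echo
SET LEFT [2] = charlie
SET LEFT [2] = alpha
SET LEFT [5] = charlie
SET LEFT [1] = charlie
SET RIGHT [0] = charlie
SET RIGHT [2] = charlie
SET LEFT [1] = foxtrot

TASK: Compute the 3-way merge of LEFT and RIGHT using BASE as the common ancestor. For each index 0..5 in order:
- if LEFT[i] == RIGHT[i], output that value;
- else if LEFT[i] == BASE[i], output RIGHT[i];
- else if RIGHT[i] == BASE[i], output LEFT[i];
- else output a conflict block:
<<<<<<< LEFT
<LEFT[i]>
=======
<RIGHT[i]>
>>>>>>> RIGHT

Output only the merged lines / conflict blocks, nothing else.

Answer: <<<<<<< LEFT
echo
=======
charlie
>>>>>>> RIGHT
foxtrot
<<<<<<< LEFT
alpha
=======
charlie
>>>>>>> RIGHT
foxtrot
foxtrot
charlie

Derivation:
Final LEFT:  [echo, foxtrot, alpha, foxtrot, foxtrot, charlie]
Final RIGHT: [charlie, delta, charlie, echo, foxtrot, charlie]
i=0: BASE=bravo L=echo R=charlie all differ -> CONFLICT
i=1: L=foxtrot, R=delta=BASE -> take LEFT -> foxtrot
i=2: BASE=delta L=alpha R=charlie all differ -> CONFLICT
i=3: L=foxtrot, R=echo=BASE -> take LEFT -> foxtrot
i=4: L=foxtrot R=foxtrot -> agree -> foxtrot
i=5: L=charlie R=charlie -> agree -> charlie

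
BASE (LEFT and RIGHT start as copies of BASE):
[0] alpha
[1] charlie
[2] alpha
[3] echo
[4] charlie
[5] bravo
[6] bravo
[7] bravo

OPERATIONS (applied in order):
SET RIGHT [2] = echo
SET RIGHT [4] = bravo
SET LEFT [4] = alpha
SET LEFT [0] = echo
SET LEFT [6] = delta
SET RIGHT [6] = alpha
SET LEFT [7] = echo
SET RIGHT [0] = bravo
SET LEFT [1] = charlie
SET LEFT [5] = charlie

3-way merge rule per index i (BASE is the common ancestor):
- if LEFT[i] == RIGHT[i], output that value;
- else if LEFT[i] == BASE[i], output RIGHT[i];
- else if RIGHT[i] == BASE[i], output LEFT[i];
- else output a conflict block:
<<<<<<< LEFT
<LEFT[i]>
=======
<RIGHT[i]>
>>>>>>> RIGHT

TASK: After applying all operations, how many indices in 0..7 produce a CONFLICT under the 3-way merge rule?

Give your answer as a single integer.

Final LEFT:  [echo, charlie, alpha, echo, alpha, charlie, delta, echo]
Final RIGHT: [bravo, charlie, echo, echo, bravo, bravo, alpha, bravo]
i=0: BASE=alpha L=echo R=bravo all differ -> CONFLICT
i=1: L=charlie R=charlie -> agree -> charlie
i=2: L=alpha=BASE, R=echo -> take RIGHT -> echo
i=3: L=echo R=echo -> agree -> echo
i=4: BASE=charlie L=alpha R=bravo all differ -> CONFLICT
i=5: L=charlie, R=bravo=BASE -> take LEFT -> charlie
i=6: BASE=bravo L=delta R=alpha all differ -> CONFLICT
i=7: L=echo, R=bravo=BASE -> take LEFT -> echo
Conflict count: 3

Answer: 3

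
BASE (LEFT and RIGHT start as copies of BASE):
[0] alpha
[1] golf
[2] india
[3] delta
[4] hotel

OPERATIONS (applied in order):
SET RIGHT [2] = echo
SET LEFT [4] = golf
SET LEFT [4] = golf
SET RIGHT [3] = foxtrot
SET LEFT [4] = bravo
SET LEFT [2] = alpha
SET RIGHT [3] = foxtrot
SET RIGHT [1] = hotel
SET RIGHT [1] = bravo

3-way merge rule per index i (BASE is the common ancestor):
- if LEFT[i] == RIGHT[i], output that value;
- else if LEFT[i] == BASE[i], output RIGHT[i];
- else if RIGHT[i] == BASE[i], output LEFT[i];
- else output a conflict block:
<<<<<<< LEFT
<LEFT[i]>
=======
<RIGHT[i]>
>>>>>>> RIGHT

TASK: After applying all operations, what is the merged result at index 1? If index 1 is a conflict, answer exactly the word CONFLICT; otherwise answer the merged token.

Final LEFT:  [alpha, golf, alpha, delta, bravo]
Final RIGHT: [alpha, bravo, echo, foxtrot, hotel]
i=0: L=alpha R=alpha -> agree -> alpha
i=1: L=golf=BASE, R=bravo -> take RIGHT -> bravo
i=2: BASE=india L=alpha R=echo all differ -> CONFLICT
i=3: L=delta=BASE, R=foxtrot -> take RIGHT -> foxtrot
i=4: L=bravo, R=hotel=BASE -> take LEFT -> bravo
Index 1 -> bravo

Answer: bravo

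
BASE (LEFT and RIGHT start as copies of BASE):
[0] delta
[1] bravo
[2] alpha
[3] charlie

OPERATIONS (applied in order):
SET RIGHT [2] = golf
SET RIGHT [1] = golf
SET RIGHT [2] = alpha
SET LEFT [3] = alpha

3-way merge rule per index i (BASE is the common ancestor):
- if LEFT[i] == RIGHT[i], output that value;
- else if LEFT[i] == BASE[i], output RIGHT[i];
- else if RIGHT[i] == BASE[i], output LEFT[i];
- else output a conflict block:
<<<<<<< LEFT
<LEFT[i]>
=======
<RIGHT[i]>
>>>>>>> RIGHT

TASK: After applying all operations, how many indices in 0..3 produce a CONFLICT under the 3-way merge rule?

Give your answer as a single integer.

Answer: 0

Derivation:
Final LEFT:  [delta, bravo, alpha, alpha]
Final RIGHT: [delta, golf, alpha, charlie]
i=0: L=delta R=delta -> agree -> delta
i=1: L=bravo=BASE, R=golf -> take RIGHT -> golf
i=2: L=alpha R=alpha -> agree -> alpha
i=3: L=alpha, R=charlie=BASE -> take LEFT -> alpha
Conflict count: 0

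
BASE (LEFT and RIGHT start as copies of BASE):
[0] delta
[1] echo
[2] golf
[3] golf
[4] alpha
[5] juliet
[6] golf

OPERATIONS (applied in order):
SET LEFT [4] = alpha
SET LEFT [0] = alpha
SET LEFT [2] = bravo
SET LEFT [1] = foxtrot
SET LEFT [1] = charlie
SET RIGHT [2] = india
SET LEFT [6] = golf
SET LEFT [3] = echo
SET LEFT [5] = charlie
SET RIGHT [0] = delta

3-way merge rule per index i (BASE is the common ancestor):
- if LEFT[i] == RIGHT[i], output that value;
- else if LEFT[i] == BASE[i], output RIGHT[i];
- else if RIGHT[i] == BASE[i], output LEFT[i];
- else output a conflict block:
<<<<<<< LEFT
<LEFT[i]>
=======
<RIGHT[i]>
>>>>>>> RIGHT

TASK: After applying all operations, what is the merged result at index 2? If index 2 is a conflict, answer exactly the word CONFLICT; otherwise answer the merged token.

Final LEFT:  [alpha, charlie, bravo, echo, alpha, charlie, golf]
Final RIGHT: [delta, echo, india, golf, alpha, juliet, golf]
i=0: L=alpha, R=delta=BASE -> take LEFT -> alpha
i=1: L=charlie, R=echo=BASE -> take LEFT -> charlie
i=2: BASE=golf L=bravo R=india all differ -> CONFLICT
i=3: L=echo, R=golf=BASE -> take LEFT -> echo
i=4: L=alpha R=alpha -> agree -> alpha
i=5: L=charlie, R=juliet=BASE -> take LEFT -> charlie
i=6: L=golf R=golf -> agree -> golf
Index 2 -> CONFLICT

Answer: CONFLICT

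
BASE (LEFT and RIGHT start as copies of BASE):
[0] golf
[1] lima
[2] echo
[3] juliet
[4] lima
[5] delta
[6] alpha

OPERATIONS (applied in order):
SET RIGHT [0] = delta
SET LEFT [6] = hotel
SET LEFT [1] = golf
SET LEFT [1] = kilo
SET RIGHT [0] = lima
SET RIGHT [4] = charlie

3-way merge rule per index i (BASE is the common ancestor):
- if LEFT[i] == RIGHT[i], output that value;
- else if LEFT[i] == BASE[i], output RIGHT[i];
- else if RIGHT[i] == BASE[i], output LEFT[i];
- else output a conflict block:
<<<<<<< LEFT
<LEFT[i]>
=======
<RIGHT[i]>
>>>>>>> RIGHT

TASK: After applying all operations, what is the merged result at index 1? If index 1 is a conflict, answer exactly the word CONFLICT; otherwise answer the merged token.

Answer: kilo

Derivation:
Final LEFT:  [golf, kilo, echo, juliet, lima, delta, hotel]
Final RIGHT: [lima, lima, echo, juliet, charlie, delta, alpha]
i=0: L=golf=BASE, R=lima -> take RIGHT -> lima
i=1: L=kilo, R=lima=BASE -> take LEFT -> kilo
i=2: L=echo R=echo -> agree -> echo
i=3: L=juliet R=juliet -> agree -> juliet
i=4: L=lima=BASE, R=charlie -> take RIGHT -> charlie
i=5: L=delta R=delta -> agree -> delta
i=6: L=hotel, R=alpha=BASE -> take LEFT -> hotel
Index 1 -> kilo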